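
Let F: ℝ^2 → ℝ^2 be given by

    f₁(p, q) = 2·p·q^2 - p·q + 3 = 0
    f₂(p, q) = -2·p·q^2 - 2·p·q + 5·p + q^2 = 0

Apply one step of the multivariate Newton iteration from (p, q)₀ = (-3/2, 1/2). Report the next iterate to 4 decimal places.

(-4.0714, 2.5000)

At (-3/2, 1/2): F = (3.0000, -5.0000).
Jacobian J = [[2·q^2 - q, 4·p·q - p], [-2·q^2 - 2·q + 5, -4·p·q - 2·p + 2·q]].
At the point, J = [[0.0000, -1.5000], [3.5000, 7.0000]] (det J = 5.2500).
Solving J·Δ = −F gives Δ = (-2.5714, 2.0000).
Then the next iterate is (p, q)₁ = (-4.0714, 2.5000).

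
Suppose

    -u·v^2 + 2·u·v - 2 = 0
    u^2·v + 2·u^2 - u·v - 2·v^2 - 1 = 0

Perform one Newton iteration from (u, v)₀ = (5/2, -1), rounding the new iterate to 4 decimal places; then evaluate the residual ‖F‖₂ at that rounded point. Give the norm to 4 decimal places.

At (5/2, -1): F = (-9.5000, 5.7500).
Jacobian J = [[-v^2 + 2·v, -2·u·v + 2·u], [2·u·v + 4·u - v, u^2 - u - 4·v]].
At the point, J = [[-3.0000, 10.0000], [6.0000, 7.7500]] (det J = -83.2500).
Solving J·Δ = −F gives Δ = (-1.5751, 0.4775).
Then the next iterate is (u, v)₁ = (0.9249, -0.5225).
Re-evaluating at (0.9249, -0.5225): F = (-3.219024, 0.201160), so ‖F‖₂ = 3.2253.

3.2253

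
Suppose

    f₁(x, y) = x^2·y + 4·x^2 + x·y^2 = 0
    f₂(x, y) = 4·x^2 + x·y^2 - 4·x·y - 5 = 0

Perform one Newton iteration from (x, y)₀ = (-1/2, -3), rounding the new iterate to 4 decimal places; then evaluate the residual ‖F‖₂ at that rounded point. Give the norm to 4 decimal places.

79.9452

At (-1/2, -3): F = (-4.2500, -14.5000).
Jacobian J = [[2·x·y + 8·x + y^2, x^2 + 2·x·y], [8·x + y^2 - 4·y, 2·x·y - 4·x]].
At the point, J = [[8.0000, 3.2500], [17.0000, 5.0000]] (det J = -15.2500).
Solving J·Δ = −F gives Δ = (1.6967, -2.8689).
Then the next iterate is (x, y)₁ = (1.1967, -5.8689).
Re-evaluating at (1.1967, -5.8689): F = (38.542685, 70.040734), so ‖F‖₂ = 79.9452.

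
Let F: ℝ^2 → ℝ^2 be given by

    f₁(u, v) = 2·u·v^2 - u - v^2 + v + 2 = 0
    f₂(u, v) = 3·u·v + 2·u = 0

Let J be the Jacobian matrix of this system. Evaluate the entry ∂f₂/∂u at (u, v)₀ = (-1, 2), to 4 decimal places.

8.0000

∂f₂/∂u = 3·v + 2.
At (-1, 2) this is 8.0000.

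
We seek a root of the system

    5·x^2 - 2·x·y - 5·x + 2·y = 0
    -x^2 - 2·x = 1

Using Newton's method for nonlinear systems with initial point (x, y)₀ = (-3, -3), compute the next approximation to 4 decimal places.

At (-3, -3): F = (36.0000, -4.0000).
Jacobian J = [[10·x - 2·y - 5, -2·x + 2], [-2·x - 2, 0]].
At the point, J = [[-29.0000, 8.0000], [4.0000, 0.0000]] (det J = -32.0000).
Solving J·Δ = −F gives Δ = (1.0000, -0.8750).
Then the next iterate is (x, y)₁ = (-2.0000, -3.8750).

(-2.0000, -3.8750)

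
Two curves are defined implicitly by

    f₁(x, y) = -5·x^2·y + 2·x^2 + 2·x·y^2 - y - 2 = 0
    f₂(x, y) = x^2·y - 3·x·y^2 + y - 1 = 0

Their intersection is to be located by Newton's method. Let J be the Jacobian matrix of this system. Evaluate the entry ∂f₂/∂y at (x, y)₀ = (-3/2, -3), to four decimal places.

∂f₂/∂y = x^2 - 6·x·y + 1.
At (-3/2, -3) this is -23.7500.

-23.7500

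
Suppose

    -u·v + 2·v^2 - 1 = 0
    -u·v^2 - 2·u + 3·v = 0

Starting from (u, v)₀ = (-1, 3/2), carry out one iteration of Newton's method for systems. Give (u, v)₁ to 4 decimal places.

(0.5060, 1.1084)

At (-1, 3/2): F = (5.0000, 8.7500).
Jacobian J = [[-v, -u + 4·v], [-v^2 - 2, -2·u·v + 3]].
At the point, J = [[-1.5000, 7.0000], [-4.2500, 6.0000]] (det J = 20.7500).
Solving J·Δ = −F gives Δ = (1.5060, -0.3916).
Then the next iterate is (u, v)₁ = (0.5060, 1.1084).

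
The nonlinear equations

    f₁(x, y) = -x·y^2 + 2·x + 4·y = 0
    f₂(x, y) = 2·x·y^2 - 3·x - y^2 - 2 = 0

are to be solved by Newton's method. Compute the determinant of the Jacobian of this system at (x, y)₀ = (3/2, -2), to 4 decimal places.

J = [[-y^2 + 2, -2·x·y + 4], [2·y^2 - 3, 4·x·y - 2·y]].
At the point, J = [[-2.0000, 10.0000], [5.0000, -8.0000]].
det J = -34.0000.

-34.0000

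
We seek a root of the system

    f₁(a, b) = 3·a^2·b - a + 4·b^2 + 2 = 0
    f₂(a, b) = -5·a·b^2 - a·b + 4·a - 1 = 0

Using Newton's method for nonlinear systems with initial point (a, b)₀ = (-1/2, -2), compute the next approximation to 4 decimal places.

At (-1/2, -2): F = (17.0000, 6.0000).
Jacobian J = [[6·a·b - 1, 3·a^2 + 8·b], [-5·b^2 - b + 4, -10·a·b - a]].
At the point, J = [[5.0000, -15.2500], [-14.0000, -9.5000]] (det J = -261.0000).
Solving J·Δ = −F gives Δ = (-0.2682, 1.0268).
Then the next iterate is (a, b)₁ = (-0.7682, -0.9732).

(-0.7682, -0.9732)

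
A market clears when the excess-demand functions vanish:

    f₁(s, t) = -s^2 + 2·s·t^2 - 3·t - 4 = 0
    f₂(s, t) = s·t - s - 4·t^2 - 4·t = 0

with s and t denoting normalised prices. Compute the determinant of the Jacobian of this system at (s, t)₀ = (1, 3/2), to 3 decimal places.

-39.000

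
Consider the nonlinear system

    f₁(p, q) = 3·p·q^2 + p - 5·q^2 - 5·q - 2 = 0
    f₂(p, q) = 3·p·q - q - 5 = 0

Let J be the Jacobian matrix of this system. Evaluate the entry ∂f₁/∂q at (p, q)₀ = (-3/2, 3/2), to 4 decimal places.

-33.5000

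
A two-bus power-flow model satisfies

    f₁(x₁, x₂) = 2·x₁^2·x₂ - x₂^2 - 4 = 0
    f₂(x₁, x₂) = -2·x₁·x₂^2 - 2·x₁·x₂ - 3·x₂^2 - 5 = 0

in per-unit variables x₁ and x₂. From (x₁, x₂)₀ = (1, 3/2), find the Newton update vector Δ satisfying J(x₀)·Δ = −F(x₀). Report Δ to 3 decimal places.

At (1, 3/2): F = (-3.250, -19.250).
Jacobian J = [[4·x₁·x₂, 2·x₁^2 - 2·x₂], [-2·x₂^2 - 2·x₂, -4·x₁·x₂ - 2·x₁ - 6·x₂]].
At the point, J = [[6.000, -1.000], [-7.500, -17.000]] (det J = -109.500).
Solving J·Δ = −F gives Δ = (0.329, -1.277).

(0.329, -1.277)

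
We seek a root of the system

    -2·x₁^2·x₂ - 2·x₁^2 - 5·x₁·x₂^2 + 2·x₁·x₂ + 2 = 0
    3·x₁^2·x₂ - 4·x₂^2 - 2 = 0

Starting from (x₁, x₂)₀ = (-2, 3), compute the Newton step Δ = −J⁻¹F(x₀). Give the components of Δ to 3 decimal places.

(0.265, -0.961)

At (-2, 3): F = (48.000, -2.000).
Jacobian J = [[-4·x₁·x₂ - 4·x₁ - 5·x₂^2 + 2·x₂, -2·x₁^2 - 10·x₁·x₂ + 2·x₁], [6·x₁·x₂, 3·x₁^2 - 8·x₂]].
At the point, J = [[-7.000, 48.000], [-36.000, -12.000]] (det J = 1812.000).
Solving J·Δ = −F gives Δ = (0.265, -0.961).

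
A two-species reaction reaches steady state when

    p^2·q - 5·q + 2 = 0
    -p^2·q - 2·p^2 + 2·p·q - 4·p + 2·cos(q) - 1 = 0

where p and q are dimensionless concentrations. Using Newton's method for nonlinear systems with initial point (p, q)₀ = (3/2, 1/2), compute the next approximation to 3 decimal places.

(0.613, 0.243)

At (3/2, 1/2): F = (0.625, -9.36983).
Jacobian J = [[2·p·q, p^2 - 5], [-2·p·q - 4·p + 2·q - 4, -p^2 + 2·p - 2·sin(q)]].
At the point, J = [[1.500, -2.750], [-10.500, -0.20885]] (det J = -29.18828).
Solving J·Δ = −F gives Δ = (-0.887, -0.257).
Then the next iterate is (p, q)₁ = (0.613, 0.243).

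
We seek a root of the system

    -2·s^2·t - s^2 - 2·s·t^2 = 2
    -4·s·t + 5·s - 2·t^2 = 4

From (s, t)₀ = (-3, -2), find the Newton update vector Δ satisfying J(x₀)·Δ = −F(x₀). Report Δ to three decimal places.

(44.692, -26.500)

At (-3, -2): F = (49.000, -51.000).
Jacobian J = [[-4·s·t - 2·s - 2·t^2, -2·s^2 - 4·s·t], [-4·t + 5, -4·s - 4·t]].
At the point, J = [[-26.000, -42.000], [13.000, 20.000]] (det J = 26.000).
Solving J·Δ = −F gives Δ = (44.692, -26.500).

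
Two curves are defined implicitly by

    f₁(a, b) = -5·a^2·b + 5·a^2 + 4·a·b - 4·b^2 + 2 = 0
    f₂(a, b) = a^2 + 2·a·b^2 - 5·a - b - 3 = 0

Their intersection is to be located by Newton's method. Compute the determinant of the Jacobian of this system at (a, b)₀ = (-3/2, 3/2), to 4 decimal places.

J = [[-10·a·b + 10·a + 4·b, -5·a^2 + 4·a - 8·b], [2·a + 2·b^2 - 5, 4·a·b - 1]].
At the point, J = [[13.5000, -29.2500], [-3.5000, -10.0000]].
det J = -237.3750.

-237.3750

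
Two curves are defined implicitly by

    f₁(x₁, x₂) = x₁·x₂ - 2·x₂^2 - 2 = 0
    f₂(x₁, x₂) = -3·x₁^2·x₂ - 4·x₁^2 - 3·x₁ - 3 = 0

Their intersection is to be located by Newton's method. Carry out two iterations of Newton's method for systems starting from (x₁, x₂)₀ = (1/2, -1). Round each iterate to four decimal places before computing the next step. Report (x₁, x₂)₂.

At (1/2, -1): F = (-4.5000, -4.7500).
Jacobian J = [[x₂, x₁ - 4·x₂], [-6·x₁·x₂ - 8·x₁ - 3, -3·x₁^2]].
At the point, J = [[-1.0000, 4.5000], [-4.0000, -0.7500]] (det J = 18.7500).
Solving J·Δ = −F gives Δ = (-1.3200, 0.7067).
Then the next iterate is (x₁, x₂)₁ = (-0.8200, -0.2933).
Round to (-0.8200, -0.2933) and repeat: F = (-1.931544, -2.637955), J = [[-0.2933, 0.3532], [2.116964, -2.0172]].
Δ = (30.9357, 31.1579), so (x₁, x₂)₂ = (30.1157, 30.8646).

(30.1157, 30.8646)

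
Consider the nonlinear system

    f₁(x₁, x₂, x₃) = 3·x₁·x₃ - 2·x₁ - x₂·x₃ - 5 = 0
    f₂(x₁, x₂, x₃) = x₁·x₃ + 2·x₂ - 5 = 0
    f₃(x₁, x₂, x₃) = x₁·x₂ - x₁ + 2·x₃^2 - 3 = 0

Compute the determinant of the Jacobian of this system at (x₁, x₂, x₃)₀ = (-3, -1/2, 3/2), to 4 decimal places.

27.0000

J = [[3·x₃ - 2, -x₃, 3·x₁ - x₂], [x₃, 2, x₁], [x₂ - 1, x₁, 4·x₃]].
At the point, J = [[2.5000, -1.5000, -8.5000], [1.5000, 2.0000, -3.0000], [-1.5000, -3.0000, 6.0000]].
det J = 27.0000.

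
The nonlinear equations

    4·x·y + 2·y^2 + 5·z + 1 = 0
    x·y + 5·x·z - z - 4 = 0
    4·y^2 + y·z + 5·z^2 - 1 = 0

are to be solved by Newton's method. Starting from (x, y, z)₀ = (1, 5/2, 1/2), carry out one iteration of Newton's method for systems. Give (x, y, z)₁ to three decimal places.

At (1, 5/2, 1/2): F = (26.000, 0.500, 26.500).
Jacobian J = [[4·y, 4·x + 4·y, 5], [y + 5·z, x, 5·x - 1], [0, 8·y + z, y + 10·z]].
At the point, J = [[10.000, 14.000, 5.000], [5.000, 1.000, 4.000], [0.000, 20.500, 7.500]] (det J = -757.500).
Solving J·Δ = −F gives Δ = (-0.775, -1.762, 1.284).
Then the next iterate is (x, y, z)₁ = (0.225, 0.738, 1.784).

(0.225, 0.738, 1.784)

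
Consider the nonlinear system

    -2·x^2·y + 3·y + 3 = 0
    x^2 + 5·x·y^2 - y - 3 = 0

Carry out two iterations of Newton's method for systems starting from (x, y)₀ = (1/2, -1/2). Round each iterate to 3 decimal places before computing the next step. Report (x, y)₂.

(0.317, -1.071)

At (1/2, -1/2): F = (1.750, -1.625).
Jacobian J = [[-4·x·y, -2·x^2 + 3], [2·x + 5·y^2, 10·x·y - 1]].
At the point, J = [[1.000, 2.500], [2.250, -3.500]] (det J = -9.125).
Solving J·Δ = −F gives Δ = (-0.226, -0.610).
Then the next iterate is (x, y)₁ = (0.274, -1.110).
Round to (0.274, -1.110) and repeat: F = (-0.16333, -0.12695), J = [[1.21656, 2.84985], [6.70850, -4.04140]].
Δ = (0.043, 0.039), so (x, y)₂ = (0.317, -1.071).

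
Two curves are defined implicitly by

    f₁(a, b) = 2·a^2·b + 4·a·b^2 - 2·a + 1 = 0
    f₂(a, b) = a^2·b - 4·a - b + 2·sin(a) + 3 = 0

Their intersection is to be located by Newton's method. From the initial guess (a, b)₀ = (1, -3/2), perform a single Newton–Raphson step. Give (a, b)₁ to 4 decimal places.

(1.1154, -0.9885)

At (1, -3/2): F = (5.0000, 0.682942).
Jacobian J = [[4·a·b + 4·b^2 - 2, 2·a^2 + 8·a·b], [2·a·b + 2·cos(a) - 4, a^2 - 1]].
At the point, J = [[1.0000, -10.0000], [-5.919395, 0.0000]] (det J = -59.193954).
Solving J·Δ = −F gives Δ = (0.1154, 0.5115).
Then the next iterate is (a, b)₁ = (1.1154, -0.9885).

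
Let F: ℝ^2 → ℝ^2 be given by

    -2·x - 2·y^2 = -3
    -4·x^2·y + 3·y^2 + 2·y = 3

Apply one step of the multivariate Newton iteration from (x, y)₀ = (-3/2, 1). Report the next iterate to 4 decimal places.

At (-3/2, 1): F = (4.0000, -7.0000).
Jacobian J = [[-2, -4·y], [-8·x·y, -4·x^2 + 6·y + 2]].
At the point, J = [[-2.0000, -4.0000], [12.0000, -1.0000]] (det J = 50.0000).
Solving J·Δ = −F gives Δ = (0.6400, 0.6800).
Then the next iterate is (x, y)₁ = (-0.8600, 1.6800).

(-0.8600, 1.6800)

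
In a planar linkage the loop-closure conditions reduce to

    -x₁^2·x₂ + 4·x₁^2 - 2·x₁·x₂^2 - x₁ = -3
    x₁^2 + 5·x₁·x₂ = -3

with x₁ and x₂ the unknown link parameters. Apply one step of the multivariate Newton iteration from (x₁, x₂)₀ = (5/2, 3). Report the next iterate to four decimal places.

At (5/2, 3): F = (-38.2500, 46.7500).
Jacobian J = [[-2·x₁·x₂ + 8·x₁ - 2·x₂^2 - 1, -x₁^2 - 4·x₁·x₂], [2·x₁ + 5·x₂, 5·x₁]].
At the point, J = [[-14.0000, -36.2500], [20.0000, 12.5000]] (det J = 550.0000).
Solving J·Δ = −F gives Δ = (-2.2119, -0.2009).
Then the next iterate is (x₁, x₂)₁ = (0.2881, 2.7991).

(0.2881, 2.7991)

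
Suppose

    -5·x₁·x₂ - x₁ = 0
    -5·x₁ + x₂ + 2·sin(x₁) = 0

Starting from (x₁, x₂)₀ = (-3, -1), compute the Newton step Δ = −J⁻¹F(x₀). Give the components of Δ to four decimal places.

(2.0034, 0.2658)

At (-3, -1): F = (-12.0000, 13.717760).
Jacobian J = [[-5·x₂ - 1, -5·x₁], [2·cos(x₁) - 5, 1]].
At the point, J = [[4.0000, 15.0000], [-6.979985, 1.0000]] (det J = 108.699775).
Solving J·Δ = −F gives Δ = (2.0034, 0.2658).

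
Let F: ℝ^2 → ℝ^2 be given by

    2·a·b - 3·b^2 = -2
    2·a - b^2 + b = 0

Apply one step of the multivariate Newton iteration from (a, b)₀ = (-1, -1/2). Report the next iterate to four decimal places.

(0.8125, -0.9375)

At (-1, -1/2): F = (2.2500, -2.7500).
Jacobian J = [[2·b, 2·a - 6·b], [2, -2·b + 1]].
At the point, J = [[-1.0000, 1.0000], [2.0000, 2.0000]] (det J = -4.0000).
Solving J·Δ = −F gives Δ = (1.8125, -0.4375).
Then the next iterate is (a, b)₁ = (0.8125, -0.9375).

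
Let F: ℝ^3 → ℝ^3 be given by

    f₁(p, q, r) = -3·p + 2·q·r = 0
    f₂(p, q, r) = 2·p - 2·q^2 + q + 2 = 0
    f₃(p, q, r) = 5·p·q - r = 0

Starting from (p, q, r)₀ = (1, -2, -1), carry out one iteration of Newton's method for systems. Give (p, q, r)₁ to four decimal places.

(0.4668, -1.2149, -0.7427)

At (1, -2, -1): F = (1.0000, -6.0000, -9.0000).
Jacobian J = [[-3, 2·r, 2·q], [2, -4·q + 1, 0], [5·q, 5·p, -1]].
At the point, J = [[-3.0000, -2.0000, -4.0000], [2.0000, 9.0000, 0.0000], [-10.0000, 5.0000, -1.0000]] (det J = -377.0000).
Solving J·Δ = −F gives Δ = (-0.5332, 0.7851, 0.2573).
Then the next iterate is (p, q, r)₁ = (0.4668, -1.2149, -0.7427).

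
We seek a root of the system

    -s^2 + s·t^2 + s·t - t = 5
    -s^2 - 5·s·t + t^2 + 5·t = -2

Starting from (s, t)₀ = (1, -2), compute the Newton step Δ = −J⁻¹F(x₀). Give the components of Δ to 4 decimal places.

(-0.8750, -0.5000)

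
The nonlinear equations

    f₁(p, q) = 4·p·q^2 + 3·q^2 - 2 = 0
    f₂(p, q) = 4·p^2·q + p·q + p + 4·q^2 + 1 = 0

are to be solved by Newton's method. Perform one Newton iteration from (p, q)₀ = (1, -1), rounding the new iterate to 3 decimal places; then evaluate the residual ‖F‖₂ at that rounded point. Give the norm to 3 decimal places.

1.018

At (1, -1): F = (5.000, 1.000).
Jacobian J = [[4·q^2, 8·p·q + 6·q], [8·p·q + q + 1, 4·p^2 + p + 8·q]].
At the point, J = [[4.000, -14.000], [-8.000, -3.000]] (det J = -124.000).
Solving J·Δ = −F gives Δ = (-0.008, 0.355).
Then the next iterate is (p, q)₁ = (0.992, -0.645).
Re-evaluating at (0.992, -0.645): F = (0.89886, 0.47737), so ‖F‖₂ = 1.018.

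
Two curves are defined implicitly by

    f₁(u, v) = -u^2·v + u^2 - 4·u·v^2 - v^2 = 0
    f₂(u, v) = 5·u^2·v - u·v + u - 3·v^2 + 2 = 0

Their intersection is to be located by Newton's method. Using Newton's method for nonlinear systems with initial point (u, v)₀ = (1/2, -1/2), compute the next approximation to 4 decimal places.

At (1/2, -1/2): F = (-0.3750, 1.3750).
Jacobian J = [[-2·u·v + 2·u - 4·v^2, -u^2 - 8·u·v - 2·v], [10·u·v - v + 1, 5·u^2 - u - 6·v]].
At the point, J = [[0.5000, 2.7500], [-1.0000, 3.7500]] (det J = 4.6250).
Solving J·Δ = −F gives Δ = (1.1216, -0.0676).
Then the next iterate is (u, v)₁ = (1.6216, -0.5676).

(1.6216, -0.5676)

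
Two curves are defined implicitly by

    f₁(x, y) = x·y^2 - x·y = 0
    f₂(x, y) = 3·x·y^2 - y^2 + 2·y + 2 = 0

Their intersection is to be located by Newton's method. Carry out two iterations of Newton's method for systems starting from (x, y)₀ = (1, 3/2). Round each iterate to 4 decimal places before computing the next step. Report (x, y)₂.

(-0.9349, 1.0872)

At (1, 3/2): F = (0.7500, 9.5000).
Jacobian J = [[y^2 - y, 2·x·y - x], [3·y^2, 6·x·y - 2·y + 2]].
At the point, J = [[0.7500, 2.0000], [6.7500, 8.0000]] (det J = -7.5000).
Solving J·Δ = −F gives Δ = (-1.7333, 0.2750).
Then the next iterate is (x, y)₁ = (-0.7333, 1.7750).
Round to (-0.7333, 1.7750) and repeat: F = (-1.008746, -4.531685), J = [[1.375625, -1.869915], [9.451875, -9.359645]].
Δ = (-0.2016, -0.6878), so (x, y)₂ = (-0.9349, 1.0872).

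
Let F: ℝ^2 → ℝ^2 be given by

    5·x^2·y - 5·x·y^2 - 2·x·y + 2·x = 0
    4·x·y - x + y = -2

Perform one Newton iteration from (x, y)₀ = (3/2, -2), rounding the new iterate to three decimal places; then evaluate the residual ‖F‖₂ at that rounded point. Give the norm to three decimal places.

At (3/2, -2): F = (-43.500, -13.500).
Jacobian J = [[10·x·y - 5·y^2 - 2·y + 2, 5·x^2 - 10·x·y - 2·x], [4·y - 1, 4·x + 1]].
At the point, J = [[-44.000, 38.250], [-9.000, 7.000]] (det J = 36.250).
Solving J·Δ = −F gives Δ = (-5.845, -5.586).
Then the next iterate is (x, y)₁ = (-4.345, -7.586).
Re-evaluating at (-4.345, -7.586): F = (459.52342, 130.60368), so ‖F‖₂ = 477.723.

477.723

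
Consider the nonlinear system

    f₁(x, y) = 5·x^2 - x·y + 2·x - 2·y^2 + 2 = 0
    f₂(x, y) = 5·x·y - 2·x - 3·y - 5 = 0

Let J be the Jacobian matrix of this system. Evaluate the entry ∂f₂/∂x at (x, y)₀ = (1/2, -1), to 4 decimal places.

-7.0000

∂f₂/∂x = 5·y - 2.
At (1/2, -1) this is -7.0000.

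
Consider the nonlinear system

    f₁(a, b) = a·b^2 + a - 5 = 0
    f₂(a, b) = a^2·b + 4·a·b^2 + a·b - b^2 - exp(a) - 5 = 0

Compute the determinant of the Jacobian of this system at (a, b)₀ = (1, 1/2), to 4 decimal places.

6.4683

J = [[b^2 + 1, 2·a·b], [2·a·b + 4·b^2 + b - exp(a), a^2 + 8·a·b + a - 2·b]].
At the point, J = [[1.2500, 1.0000], [-0.218282, 5.0000]].
det J = 6.4683.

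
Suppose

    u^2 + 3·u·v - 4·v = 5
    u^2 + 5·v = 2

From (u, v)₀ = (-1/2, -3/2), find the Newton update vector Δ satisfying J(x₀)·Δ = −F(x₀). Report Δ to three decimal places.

(-1.011, 1.648)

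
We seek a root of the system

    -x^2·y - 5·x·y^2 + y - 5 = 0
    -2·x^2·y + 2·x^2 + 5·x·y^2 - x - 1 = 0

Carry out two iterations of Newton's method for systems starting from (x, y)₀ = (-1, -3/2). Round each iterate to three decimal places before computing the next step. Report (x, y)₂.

(-1.101, -0.935)

At (-1, -3/2): F = (6.250, -6.250).
Jacobian J = [[-2·x·y - 5·y^2, -x^2 - 10·x·y + 1], [-4·x·y + 4·x + 5·y^2 - 1, -2·x^2 + 10·x·y]].
At the point, J = [[-14.250, -15.000], [0.250, 13.000]] (det J = -181.500).
Solving J·Δ = −F gives Δ = (-0.069, 0.482).
Then the next iterate is (x, y)₁ = (-1.069, -1.018).
Round to (-1.069, -1.018) and repeat: F = (0.68448, -0.85797), J = [[-7.35810, -11.02518], [-4.44735, 8.59690]].
Δ = (-0.032, 0.083), so (x, y)₂ = (-1.101, -0.935).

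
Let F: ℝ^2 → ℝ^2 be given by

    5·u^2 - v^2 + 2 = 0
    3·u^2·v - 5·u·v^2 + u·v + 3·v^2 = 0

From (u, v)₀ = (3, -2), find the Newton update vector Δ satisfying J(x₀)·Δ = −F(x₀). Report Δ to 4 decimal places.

At (3, -2): F = (43.0000, -108.0000).
Jacobian J = [[10·u, -2·v], [6·u·v - 5·v^2 + v, 3·u^2 - 10·u·v + u + 6·v]].
At the point, J = [[30.0000, 4.0000], [-58.0000, 78.0000]] (det J = 2572.0000).
Solving J·Δ = −F gives Δ = (-1.4720, 0.2900).

(-1.4720, 0.2900)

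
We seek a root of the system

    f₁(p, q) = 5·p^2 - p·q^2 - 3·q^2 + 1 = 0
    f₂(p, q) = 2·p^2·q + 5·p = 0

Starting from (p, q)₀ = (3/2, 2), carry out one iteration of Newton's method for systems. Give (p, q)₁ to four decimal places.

(0.7373, 1.2145)

At (3/2, 2): F = (-5.7500, 16.5000).
Jacobian J = [[10·p - q^2, -2·p·q - 6·q], [4·p·q + 5, 2·p^2]].
At the point, J = [[11.0000, -18.0000], [17.0000, 4.5000]] (det J = 355.5000).
Solving J·Δ = −F gives Δ = (-0.7627, -0.7855).
Then the next iterate is (p, q)₁ = (0.7373, 1.2145).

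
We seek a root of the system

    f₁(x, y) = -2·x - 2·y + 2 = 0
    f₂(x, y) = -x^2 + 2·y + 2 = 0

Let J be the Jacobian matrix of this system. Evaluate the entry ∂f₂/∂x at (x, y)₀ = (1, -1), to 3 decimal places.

-2.000

∂f₂/∂x = -2·x.
At (1, -1) this is -2.000.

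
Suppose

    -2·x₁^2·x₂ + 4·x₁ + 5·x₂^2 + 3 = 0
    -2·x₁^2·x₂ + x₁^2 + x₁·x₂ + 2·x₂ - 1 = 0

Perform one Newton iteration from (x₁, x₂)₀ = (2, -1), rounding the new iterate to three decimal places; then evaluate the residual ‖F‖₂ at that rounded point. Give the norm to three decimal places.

At (2, -1): F = (24.000, 7.000).
Jacobian J = [[-4·x₁·x₂ + 4, -2·x₁^2 + 10·x₂], [-4·x₁·x₂ + 2·x₁ + x₂, -2·x₁^2 + x₁ + 2]].
At the point, J = [[12.000, -18.000], [11.000, -4.000]] (det J = 150.000).
Solving J·Δ = −F gives Δ = (-0.200, 1.200).
Then the next iterate is (x₁, x₂)₁ = (1.800, 0.200).
Re-evaluating at (1.800, 0.200): F = (9.104, 1.704), so ‖F‖₂ = 9.262.

9.262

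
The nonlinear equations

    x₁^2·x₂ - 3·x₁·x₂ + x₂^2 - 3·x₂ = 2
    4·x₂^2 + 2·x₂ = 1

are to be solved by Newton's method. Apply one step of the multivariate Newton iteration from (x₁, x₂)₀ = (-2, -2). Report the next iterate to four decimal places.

At (-2, -2): F = (-12.0000, 11.0000).
Jacobian J = [[2·x₁·x₂ - 3·x₂, x₁^2 - 3·x₁ + 2·x₂ - 3], [0, 8·x₂ + 2]].
At the point, J = [[14.0000, 3.0000], [0.0000, -14.0000]] (det J = -196.0000).
Solving J·Δ = −F gives Δ = (0.6888, 0.7857).
Then the next iterate is (x₁, x₂)₁ = (-1.3112, -1.2143).

(-1.3112, -1.2143)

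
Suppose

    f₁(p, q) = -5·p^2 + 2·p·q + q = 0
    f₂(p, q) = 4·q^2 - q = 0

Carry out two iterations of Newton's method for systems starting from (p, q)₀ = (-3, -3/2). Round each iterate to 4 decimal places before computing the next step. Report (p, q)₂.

(-0.6969, -0.2932)

At (-3, -3/2): F = (-37.5000, 10.5000).
Jacobian J = [[-10·p + 2·q, 2·p + 1], [0, 8·q - 1]].
At the point, J = [[27.0000, -5.0000], [0.0000, -13.0000]] (det J = -351.0000).
Solving J·Δ = −F gives Δ = (1.5385, 0.8077).
Then the next iterate is (p, q)₁ = (-1.4615, -0.6923).
Round to (-1.4615, -0.6923) and repeat: F = (-9.348618, 2.609417), J = [[13.2304, -1.9230], [0.0000, -6.5384]].
Δ = (0.7646, 0.3991), so (p, q)₂ = (-0.6969, -0.2932).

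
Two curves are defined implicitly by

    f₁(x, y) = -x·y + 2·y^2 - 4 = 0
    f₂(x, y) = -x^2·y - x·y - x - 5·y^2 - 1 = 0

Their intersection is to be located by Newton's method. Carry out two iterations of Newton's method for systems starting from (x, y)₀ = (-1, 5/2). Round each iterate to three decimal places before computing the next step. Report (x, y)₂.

At (-1, 5/2): F = (11.000, -31.250).
Jacobian J = [[-y, -x + 4·y], [-2·x·y - y - 1, -x^2 - x - 10·y]].
At the point, J = [[-2.500, 11.000], [1.500, -25.000]] (det J = 46.000).
Solving J·Δ = −F gives Δ = (-1.495, -1.340).
Then the next iterate is (x, y)₁ = (-2.495, 1.160).
Round to (-2.495, 1.160) and repeat: F = (1.58540, -9.55983), J = [[-1.160, 7.135], [3.62840, -15.33002]].
Δ = (5.417, 0.658), so (x, y)₂ = (2.922, 1.818).

(2.922, 1.818)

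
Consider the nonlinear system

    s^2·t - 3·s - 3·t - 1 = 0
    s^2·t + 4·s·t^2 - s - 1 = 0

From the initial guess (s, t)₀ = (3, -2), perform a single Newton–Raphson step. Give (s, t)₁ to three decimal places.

(1.762, -1.429)

At (3, -2): F = (-22.000, 26.000).
Jacobian J = [[2·s·t - 3, s^2 - 3], [2·s·t + 4·t^2 - 1, s^2 + 8·s·t]].
At the point, J = [[-15.000, 6.000], [3.000, -39.000]] (det J = 567.000).
Solving J·Δ = −F gives Δ = (-1.238, 0.571).
Then the next iterate is (s, t)₁ = (1.762, -1.429).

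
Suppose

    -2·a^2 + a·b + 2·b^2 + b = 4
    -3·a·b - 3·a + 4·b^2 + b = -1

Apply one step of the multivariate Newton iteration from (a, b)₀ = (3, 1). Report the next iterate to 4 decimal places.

At (3, 1): F = (-16.0000, -12.0000).
Jacobian J = [[-4·a + b, a + 4·b + 1], [-3·b - 3, -3·a + 8·b + 1]].
At the point, J = [[-11.0000, 8.0000], [-6.0000, 0.0000]] (det J = 48.0000).
Solving J·Δ = −F gives Δ = (-2.0000, -0.7500).
Then the next iterate is (a, b)₁ = (1.0000, 0.2500).

(1.0000, 0.2500)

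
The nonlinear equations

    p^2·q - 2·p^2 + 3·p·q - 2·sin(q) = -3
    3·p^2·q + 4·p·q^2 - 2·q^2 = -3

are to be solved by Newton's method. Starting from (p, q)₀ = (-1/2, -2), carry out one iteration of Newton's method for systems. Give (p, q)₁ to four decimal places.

At (-1/2, -2): F = (6.818595, -14.5000).
Jacobian J = [[2·p·q - 4·p + 3·q, p^2 + 3·p - 2·cos(q)], [6·p·q + 4·q^2, 3·p^2 + 8·p·q - 4·q]].
At the point, J = [[-2.0000, -0.417706], [22.0000, 16.7500]] (det J = -24.310461).
Solving J·Δ = −F gives Δ = (4.4489, -4.9777).
Then the next iterate is (p, q)₁ = (3.9489, -6.9777).

(3.9489, -6.9777)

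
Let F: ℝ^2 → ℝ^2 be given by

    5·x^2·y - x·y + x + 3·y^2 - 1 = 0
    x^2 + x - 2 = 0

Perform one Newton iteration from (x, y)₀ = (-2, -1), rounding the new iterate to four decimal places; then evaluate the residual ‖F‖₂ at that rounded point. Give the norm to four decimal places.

At (-2, -1): F = (-22.0000, 0.0000).
Jacobian J = [[10·x·y - y + 1, 5·x^2 - x + 6·y], [2·x + 1, 0]].
At the point, J = [[22.0000, 16.0000], [-3.0000, 0.0000]] (det J = 48.0000).
Solving J·Δ = −F gives Δ = (0.0000, 1.3750).
Then the next iterate is (x, y)₁ = (-2.0000, 0.3750).
Re-evaluating at (-2.0000, 0.3750): F = (5.671875, 0.0000), so ‖F‖₂ = 5.6719.

5.6719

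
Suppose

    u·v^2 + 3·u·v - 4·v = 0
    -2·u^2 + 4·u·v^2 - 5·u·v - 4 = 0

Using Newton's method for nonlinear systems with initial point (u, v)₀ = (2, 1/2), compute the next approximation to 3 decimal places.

(0.348, 0.848)

At (2, 1/2): F = (1.500, -15.000).
Jacobian J = [[v^2 + 3·v, 2·u·v + 3·u - 4], [-4·u + 4·v^2 - 5·v, 8·u·v - 5·u]].
At the point, J = [[1.750, 4.000], [-9.500, -2.000]] (det J = 34.500).
Solving J·Δ = −F gives Δ = (-1.652, 0.348).
Then the next iterate is (u, v)₁ = (0.348, 0.848).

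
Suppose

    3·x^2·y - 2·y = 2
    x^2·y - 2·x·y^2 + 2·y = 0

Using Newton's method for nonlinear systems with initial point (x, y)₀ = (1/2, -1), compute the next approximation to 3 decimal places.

At (1/2, -1): F = (-0.750, -3.250).
Jacobian J = [[6·x·y, 3·x^2 - 2], [2·x·y - 2·y^2, x^2 - 4·x·y + 2]].
At the point, J = [[-3.000, -1.250], [-3.000, 4.250]] (det J = -16.500).
Solving J·Δ = −F gives Δ = (-0.439, 0.455).
Then the next iterate is (x, y)₁ = (0.061, -0.545).

(0.061, -0.545)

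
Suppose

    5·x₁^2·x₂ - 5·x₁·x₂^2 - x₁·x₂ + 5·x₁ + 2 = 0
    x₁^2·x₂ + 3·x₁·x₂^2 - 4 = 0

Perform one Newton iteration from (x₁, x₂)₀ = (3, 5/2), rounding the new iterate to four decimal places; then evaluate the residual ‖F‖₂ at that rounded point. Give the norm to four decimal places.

23.1036

At (3, 5/2): F = (28.2500, 74.7500).
Jacobian J = [[10·x₁·x₂ - 5·x₂^2 - x₂ + 5, 5·x₁^2 - 10·x₁·x₂ - x₁], [2·x₁·x₂ + 3·x₂^2, x₁^2 + 6·x₁·x₂]].
At the point, J = [[46.2500, -33.0000], [33.7500, 54.0000]] (det J = 3611.2500).
Solving J·Δ = −F gives Δ = (-1.1055, -0.6933).
Then the next iterate is (x₁, x₂)₁ = (1.8945, 1.8067).
Re-evaluating at (1.8945, 1.8067): F = (9.552313, 21.036363), so ‖F‖₂ = 23.1036.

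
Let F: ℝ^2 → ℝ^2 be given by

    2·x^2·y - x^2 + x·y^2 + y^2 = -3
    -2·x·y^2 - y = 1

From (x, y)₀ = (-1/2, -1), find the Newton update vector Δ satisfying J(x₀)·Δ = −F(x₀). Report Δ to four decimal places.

At (-1/2, -1): F = (2.7500, 1.0000).
Jacobian J = [[4·x·y - 2·x + y^2, 2·x^2 + 2·x·y + 2·y], [-2·y^2, -4·x·y - 1]].
At the point, J = [[4.0000, -0.5000], [-2.0000, -3.0000]] (det J = -13.0000).
Solving J·Δ = −F gives Δ = (-0.5962, 0.7308).

(-0.5962, 0.7308)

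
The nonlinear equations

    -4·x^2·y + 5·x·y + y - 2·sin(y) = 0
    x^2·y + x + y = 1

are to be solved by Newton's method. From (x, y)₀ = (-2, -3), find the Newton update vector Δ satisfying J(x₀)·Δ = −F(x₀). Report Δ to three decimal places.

At (-2, -3): F = (75.28224, -18.000).
Jacobian J = [[-8·x·y + 5·y, -4·x^2 + 5·x - 2·cos(y) + 1], [2·x·y + 1, x^2 + 1]].
At the point, J = [[-63.000, -23.02002], [13.000, 5.000]] (det J = -15.73980).
Solving J·Δ = −F gives Δ = (-2.411, 9.869).

(-2.411, 9.869)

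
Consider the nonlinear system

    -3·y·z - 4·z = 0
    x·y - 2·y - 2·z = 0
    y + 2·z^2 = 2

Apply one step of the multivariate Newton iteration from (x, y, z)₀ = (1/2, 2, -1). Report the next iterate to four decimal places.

At (1/2, 2, -1): F = (10.0000, -1.0000, 2.0000).
Jacobian J = [[0, -3·z, -3·y - 4], [y, x - 2, -2], [0, 1, 4·z]].
At the point, J = [[0.0000, 3.0000, -10.0000], [2.0000, -1.5000, -2.0000], [0.0000, 1.0000, -4.0000]] (det J = 4.0000).
Solving J·Δ = −F gives Δ = (-9.0000, -10.0000, -2.0000).
Then the next iterate is (x, y, z)₁ = (-8.5000, -8.0000, -3.0000).

(-8.5000, -8.0000, -3.0000)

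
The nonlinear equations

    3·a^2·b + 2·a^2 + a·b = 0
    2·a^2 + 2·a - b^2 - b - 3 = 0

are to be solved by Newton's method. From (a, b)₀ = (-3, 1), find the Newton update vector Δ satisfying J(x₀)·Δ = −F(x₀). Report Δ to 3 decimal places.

(0.899, -0.664)

At (-3, 1): F = (42.000, 7.000).
Jacobian J = [[6·a·b + 4·a + b, 3·a^2 + a], [4·a + 2, -2·b - 1]].
At the point, J = [[-29.000, 24.000], [-10.000, -3.000]] (det J = 327.000).
Solving J·Δ = −F gives Δ = (0.899, -0.664).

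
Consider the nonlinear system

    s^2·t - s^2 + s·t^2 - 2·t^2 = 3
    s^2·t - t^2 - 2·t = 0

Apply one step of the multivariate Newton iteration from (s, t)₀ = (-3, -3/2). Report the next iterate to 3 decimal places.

(-4.414, 1.047)

At (-3, -3/2): F = (-36.750, -12.750).
Jacobian J = [[2·s·t - 2·s + t^2, s^2 + 2·s·t - 4·t], [2·s·t, s^2 - 2·t - 2]].
At the point, J = [[17.250, 24.000], [9.000, 10.000]] (det J = -43.500).
Solving J·Δ = −F gives Δ = (-1.414, 2.547).
Then the next iterate is (s, t)₁ = (-4.414, 1.047).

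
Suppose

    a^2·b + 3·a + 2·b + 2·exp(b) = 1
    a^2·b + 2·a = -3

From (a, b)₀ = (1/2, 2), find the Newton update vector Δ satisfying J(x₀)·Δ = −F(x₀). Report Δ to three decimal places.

At (1/2, 2): F = (19.77811, 4.500).
Jacobian J = [[2·a·b + 3, a^2 + 2·exp(b) + 2], [2·a·b + 2, a^2]].
At the point, J = [[5.000, 17.02811], [4.000, 0.250]] (det J = -66.86245).
Solving J·Δ = −F gives Δ = (-1.072, -0.847).

(-1.072, -0.847)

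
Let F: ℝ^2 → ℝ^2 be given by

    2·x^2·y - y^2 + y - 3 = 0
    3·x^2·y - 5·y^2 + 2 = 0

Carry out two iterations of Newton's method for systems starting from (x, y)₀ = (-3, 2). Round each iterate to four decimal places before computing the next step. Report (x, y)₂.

(-1.4682, 1.1733)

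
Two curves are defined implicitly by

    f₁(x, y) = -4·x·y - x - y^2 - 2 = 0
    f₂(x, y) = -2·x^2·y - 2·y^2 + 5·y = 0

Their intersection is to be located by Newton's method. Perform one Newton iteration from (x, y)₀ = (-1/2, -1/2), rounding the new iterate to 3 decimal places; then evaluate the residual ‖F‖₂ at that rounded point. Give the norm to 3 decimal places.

At (-1/2, -1/2): F = (-2.750, -2.750).
Jacobian J = [[-4·y - 1, -4·x - 2·y], [-4·x·y, -2·x^2 - 4·y + 5]].
At the point, J = [[1.000, 3.000], [-1.000, 6.500]] (det J = 9.500).
Solving J·Δ = −F gives Δ = (1.013, 0.579).
Then the next iterate is (x, y)₁ = (0.513, 0.079).
Re-evaluating at (0.513, 0.079): F = (-2.68135, 0.34094), so ‖F‖₂ = 2.703.

2.703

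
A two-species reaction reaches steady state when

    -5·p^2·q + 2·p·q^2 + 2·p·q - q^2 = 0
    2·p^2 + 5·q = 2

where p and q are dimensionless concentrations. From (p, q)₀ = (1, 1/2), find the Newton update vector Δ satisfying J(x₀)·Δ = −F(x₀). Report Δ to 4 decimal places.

(-0.1316, -0.3947)

At (1, 1/2): F = (-1.2500, 2.5000).
Jacobian J = [[-10·p·q + 2·q^2 + 2·q, -5·p^2 + 4·p·q + 2·p - 2·q], [4·p, 5]].
At the point, J = [[-3.5000, -2.0000], [4.0000, 5.0000]] (det J = -9.5000).
Solving J·Δ = −F gives Δ = (-0.1316, -0.3947).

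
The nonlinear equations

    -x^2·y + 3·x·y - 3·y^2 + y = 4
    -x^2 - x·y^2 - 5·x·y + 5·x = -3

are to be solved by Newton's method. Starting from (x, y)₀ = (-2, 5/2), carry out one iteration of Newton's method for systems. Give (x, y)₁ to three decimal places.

(0.319, 2.305)

At (-2, 5/2): F = (-45.250, 26.500).
Jacobian J = [[-2·x·y + 3·y, -x^2 + 3·x - 6·y + 1], [-2·x - y^2 - 5·y + 5, -2·x·y - 5·x]].
At the point, J = [[17.500, -24.000], [-9.750, 20.000]] (det J = 116.000).
Solving J·Δ = −F gives Δ = (2.319, -0.195).
Then the next iterate is (x, y)₁ = (0.319, 2.305).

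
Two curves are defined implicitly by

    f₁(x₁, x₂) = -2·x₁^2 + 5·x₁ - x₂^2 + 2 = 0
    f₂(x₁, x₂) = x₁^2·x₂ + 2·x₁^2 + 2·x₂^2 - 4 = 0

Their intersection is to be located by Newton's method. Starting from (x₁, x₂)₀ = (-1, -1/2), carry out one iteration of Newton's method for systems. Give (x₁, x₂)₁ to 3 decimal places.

(0.208, -6.125)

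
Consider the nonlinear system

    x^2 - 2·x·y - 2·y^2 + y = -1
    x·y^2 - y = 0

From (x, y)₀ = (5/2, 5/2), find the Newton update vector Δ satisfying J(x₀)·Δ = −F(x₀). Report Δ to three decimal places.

At (5/2, 5/2): F = (-15.250, 13.125).
Jacobian J = [[2·x - 2·y, -2·x - 4·y + 1], [y^2, 2·x·y - 1]].
At the point, J = [[0.000, -14.000], [6.250, 11.500]] (det J = 87.500).
Solving J·Δ = −F gives Δ = (-0.096, -1.089).

(-0.096, -1.089)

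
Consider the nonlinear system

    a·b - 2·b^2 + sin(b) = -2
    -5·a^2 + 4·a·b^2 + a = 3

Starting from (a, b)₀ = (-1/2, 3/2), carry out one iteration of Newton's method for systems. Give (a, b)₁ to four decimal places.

(0.0256, 1.2723)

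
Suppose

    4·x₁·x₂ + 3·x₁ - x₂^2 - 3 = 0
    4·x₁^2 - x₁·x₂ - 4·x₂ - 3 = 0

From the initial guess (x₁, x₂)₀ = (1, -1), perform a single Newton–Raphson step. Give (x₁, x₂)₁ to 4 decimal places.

(0.7755, -0.2041)

At (1, -1): F = (-5.0000, 6.0000).
Jacobian J = [[4·x₂ + 3, 4·x₁ - 2·x₂], [8·x₁ - x₂, -x₁ - 4]].
At the point, J = [[-1.0000, 6.0000], [9.0000, -5.0000]] (det J = -49.0000).
Solving J·Δ = −F gives Δ = (-0.2245, 0.7959).
Then the next iterate is (x₁, x₂)₁ = (0.7755, -0.2041).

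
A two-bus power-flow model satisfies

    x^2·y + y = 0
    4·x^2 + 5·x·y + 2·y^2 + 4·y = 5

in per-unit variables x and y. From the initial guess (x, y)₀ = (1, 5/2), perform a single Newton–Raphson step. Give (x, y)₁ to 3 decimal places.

(0.500, 1.250)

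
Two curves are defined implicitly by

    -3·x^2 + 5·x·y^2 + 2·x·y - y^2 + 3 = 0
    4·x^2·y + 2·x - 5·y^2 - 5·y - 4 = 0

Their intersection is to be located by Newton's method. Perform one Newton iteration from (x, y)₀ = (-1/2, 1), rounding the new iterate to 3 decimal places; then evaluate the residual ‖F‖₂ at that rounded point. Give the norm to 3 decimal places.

6.130

At (-1/2, 1): F = (-2.250, -14.000).
Jacobian J = [[-6·x + 5·y^2 + 2·y, 10·x·y + 2·x - 2·y], [8·x·y + 2, 4·x^2 - 10·y - 5]].
At the point, J = [[10.000, -8.000], [-2.000, -14.000]] (det J = -156.000).
Solving J·Δ = −F gives Δ = (-0.516, -0.926).
Then the next iterate is (x, y)₁ = (-1.016, 0.074).
Re-evaluating at (-1.016, 0.074): F = (-0.28043, -6.12383), so ‖F‖₂ = 6.130.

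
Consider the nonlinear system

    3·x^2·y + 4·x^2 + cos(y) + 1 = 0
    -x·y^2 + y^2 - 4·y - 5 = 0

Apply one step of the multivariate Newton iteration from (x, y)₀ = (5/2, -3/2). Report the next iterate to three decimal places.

(1.438, -1.530)

At (5/2, -3/2): F = (-2.05426, -2.375).
Jacobian J = [[6·x·y + 8·x, 3·x^2 - sin(y)], [-y^2, -2·x·y + 2·y - 4]].
At the point, J = [[-2.500, 19.74749], [-2.250, 0.500]] (det J = 43.18186).
Solving J·Δ = −F gives Δ = (-1.062, -0.030).
Then the next iterate is (x, y)₁ = (1.438, -1.530).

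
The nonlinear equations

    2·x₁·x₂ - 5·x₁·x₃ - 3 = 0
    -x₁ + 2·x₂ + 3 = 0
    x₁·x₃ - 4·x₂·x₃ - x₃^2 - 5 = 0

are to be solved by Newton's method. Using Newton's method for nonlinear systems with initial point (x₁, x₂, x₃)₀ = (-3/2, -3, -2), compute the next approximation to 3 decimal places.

(-2.294, -2.647, -0.235)

At (-3/2, -3, -2): F = (-9.000, -1.500, -30.000).
Jacobian J = [[2·x₂ - 5·x₃, 2·x₁, -5·x₁], [-1, 2, 0], [x₃, -4·x₃, x₁ - 4·x₂ - 2·x₃]].
At the point, J = [[4.000, -3.000, 7.500], [-1.000, 2.000, 0.000], [-2.000, 8.000, 14.500]] (det J = 42.500).
Solving J·Δ = −F gives Δ = (-0.794, 0.353, 1.765).
Then the next iterate is (x₁, x₂, x₃)₁ = (-2.294, -2.647, -0.235).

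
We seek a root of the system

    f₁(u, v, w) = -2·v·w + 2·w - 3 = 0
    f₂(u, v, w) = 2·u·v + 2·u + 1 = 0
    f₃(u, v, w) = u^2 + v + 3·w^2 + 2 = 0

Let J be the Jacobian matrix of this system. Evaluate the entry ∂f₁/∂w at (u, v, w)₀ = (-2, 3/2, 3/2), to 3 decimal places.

-1.000

∂f₁/∂w = -2·v + 2.
At (-2, 3/2, 3/2) this is -1.000.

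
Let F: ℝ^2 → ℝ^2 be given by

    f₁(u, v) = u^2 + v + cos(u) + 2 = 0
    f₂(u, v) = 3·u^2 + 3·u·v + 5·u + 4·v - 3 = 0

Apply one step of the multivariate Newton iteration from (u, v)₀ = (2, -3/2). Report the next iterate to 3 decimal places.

At (2, -3/2): F = (4.08385, 4.000).
Jacobian J = [[2·u - sin(u), 1], [6·u + 3·v + 5, 3·u + 4]].
At the point, J = [[3.09070, 1.000], [12.500, 10.000]] (det J = 18.40703).
Solving J·Δ = −F gives Δ = (-2.001, 2.102).
Then the next iterate is (u, v)₁ = (-0.001, 0.602).

(-0.001, 0.602)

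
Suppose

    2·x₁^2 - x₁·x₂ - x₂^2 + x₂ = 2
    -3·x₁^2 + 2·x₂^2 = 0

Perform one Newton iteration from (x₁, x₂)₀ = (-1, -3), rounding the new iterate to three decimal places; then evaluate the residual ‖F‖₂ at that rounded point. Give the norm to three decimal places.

2.283

At (-1, -3): F = (-15.000, 15.000).
Jacobian J = [[4·x₁ - x₂, -x₁ - 2·x₂ + 1], [-6·x₁, 4·x₂]].
At the point, J = [[-1.000, 8.000], [6.000, -12.000]] (det J = -36.000).
Solving J·Δ = −F gives Δ = (1.667, 2.083).
Then the next iterate is (x₁, x₂)₁ = (0.667, -0.917).
Re-evaluating at (0.667, -0.917): F = (-2.25647, 0.34711), so ‖F‖₂ = 2.283.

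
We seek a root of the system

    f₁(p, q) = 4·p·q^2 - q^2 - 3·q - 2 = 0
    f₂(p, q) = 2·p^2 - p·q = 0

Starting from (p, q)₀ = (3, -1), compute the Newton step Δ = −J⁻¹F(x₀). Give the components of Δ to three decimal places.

(-1.562, 0.230)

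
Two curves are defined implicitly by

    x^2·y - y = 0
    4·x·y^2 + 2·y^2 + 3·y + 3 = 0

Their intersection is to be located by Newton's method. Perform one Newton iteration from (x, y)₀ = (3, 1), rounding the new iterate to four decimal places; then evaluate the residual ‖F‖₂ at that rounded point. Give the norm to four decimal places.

6.7714

At (3, 1): F = (8.0000, 20.0000).
Jacobian J = [[2·x·y, x^2 - 1], [4·y^2, 8·x·y + 4·y + 3]].
At the point, J = [[6.0000, 8.0000], [4.0000, 31.0000]] (det J = 154.0000).
Solving J·Δ = −F gives Δ = (-0.5714, -0.5714).
Then the next iterate is (x, y)₁ = (2.4286, 0.4286).
Re-evaluating at (2.4286, 0.4286): F = (2.099325, 6.437711), so ‖F‖₂ = 6.7714.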